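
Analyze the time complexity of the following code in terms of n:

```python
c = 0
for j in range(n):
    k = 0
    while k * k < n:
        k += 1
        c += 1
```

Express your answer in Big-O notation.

Each loop level contributes: n × √n. Multiplying the contributions gives O(n√n).

Answer: O(n√n)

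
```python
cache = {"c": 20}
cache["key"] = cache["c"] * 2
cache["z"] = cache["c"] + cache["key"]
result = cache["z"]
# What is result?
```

Trace:
`cache = {"c": 20}` → cache = {'c': 20}
`cache["key"] = cache["c"] * 2` → cache = {'c': 20, 'key': 40}
`cache["z"] = cache["c"] + cache["key"]` → cache = {'c': 20, 'key': 40, 'z': 60}
`result = cache["z"]` → result = 60
So result = 60

Answer: 60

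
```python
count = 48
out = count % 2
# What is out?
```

Trace:
`count = 48` → count = 48
`out = count % 2` → out = 0
So out = 0

Answer: 0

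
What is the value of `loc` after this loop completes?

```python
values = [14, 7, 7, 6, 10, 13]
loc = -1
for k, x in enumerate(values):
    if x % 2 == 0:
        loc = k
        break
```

First even number index in [14, 7, 7, 6, 10, 13]
`loc` takes the values: -1 → 0

Answer: 0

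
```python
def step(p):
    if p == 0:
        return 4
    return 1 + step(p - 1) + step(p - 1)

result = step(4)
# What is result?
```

step(p) = 1 + 2·step(p-1), step(0)=4. Closed form: (4+1)·2^4 - 1 = 79.

Answer: 79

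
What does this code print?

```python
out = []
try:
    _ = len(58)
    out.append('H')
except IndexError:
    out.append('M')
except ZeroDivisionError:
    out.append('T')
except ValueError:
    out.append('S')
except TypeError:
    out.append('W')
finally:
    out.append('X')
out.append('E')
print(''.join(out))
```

Execution trace: 'W' (except TypeError) → 'X' (finally) → 'E' (after the try/except). Output: WXE

Answer: WXE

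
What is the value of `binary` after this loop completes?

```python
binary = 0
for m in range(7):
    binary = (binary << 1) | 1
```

Build 7 consecutive 1-bits: 0b1111111
`binary` takes the values: 0 → 1 → 3 → 7 → 15 → 31 → 63 → 127

Answer: 127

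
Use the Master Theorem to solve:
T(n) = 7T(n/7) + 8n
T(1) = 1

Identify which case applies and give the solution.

a=7, b=7, f(n)=8n. log_7(7) = 1. Since c=1 = 1, Case 2 applies: T(n) = Θ(n^log_b(a) · log n) = O(n log n).

Answer: O(n log n) - Case 2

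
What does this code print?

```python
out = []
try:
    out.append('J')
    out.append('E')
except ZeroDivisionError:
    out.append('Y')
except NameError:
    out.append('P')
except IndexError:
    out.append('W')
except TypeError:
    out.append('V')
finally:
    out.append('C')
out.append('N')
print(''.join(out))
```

Execution trace: 'J' (try body) → 'E' (try body, no exception) → 'C' (finally) → 'N' (after the try/except). Output: JECN

Answer: JECN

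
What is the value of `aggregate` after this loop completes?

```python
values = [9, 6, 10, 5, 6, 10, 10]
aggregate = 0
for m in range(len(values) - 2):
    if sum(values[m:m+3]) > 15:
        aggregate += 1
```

Count windows with sum > 15
`aggregate` takes the values: 0 → 1 → 2 → 3 → 4 → 5

Answer: 5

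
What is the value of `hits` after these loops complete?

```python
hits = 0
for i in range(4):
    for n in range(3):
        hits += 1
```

4 * 3 = 12
`hits` takes the values: 0 → 1 → 2 → 3 → 4 → 5 → 6 → 7 → 8 → 9 → 10 → 11 → 12

Answer: 12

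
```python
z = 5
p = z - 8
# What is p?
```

Trace:
`z = 5` → z = 5
`p = z - 8` → p = -3
So p = -3

Answer: -3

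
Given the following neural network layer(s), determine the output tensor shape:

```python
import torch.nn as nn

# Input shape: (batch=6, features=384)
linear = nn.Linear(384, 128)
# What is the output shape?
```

Input: (6, 384) -> Output: (6, 128)

Answer: (6, 128)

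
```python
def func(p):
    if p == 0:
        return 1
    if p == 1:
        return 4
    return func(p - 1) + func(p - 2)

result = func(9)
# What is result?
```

Build up from base cases: func(0)=1, func(1)=4, func(2)=5, func(3)=9, func(4)=14, func(5)=23, func(6)=37, ..., func(9)=157

Answer: 157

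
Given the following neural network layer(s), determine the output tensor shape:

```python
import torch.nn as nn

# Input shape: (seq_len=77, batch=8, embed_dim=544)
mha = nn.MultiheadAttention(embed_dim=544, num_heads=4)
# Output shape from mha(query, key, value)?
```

Input: (77, 8, 544) -> Output: (77, 8, 544)

Answer: (77, 8, 544)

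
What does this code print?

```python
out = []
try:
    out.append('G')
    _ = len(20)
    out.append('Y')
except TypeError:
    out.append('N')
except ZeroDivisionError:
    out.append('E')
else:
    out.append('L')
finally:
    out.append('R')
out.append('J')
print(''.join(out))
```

Execution trace: 'G' (try body) → 'N' (except TypeError) → 'R' (finally) → 'J' (after the try/except). Output: GNRJ

Answer: GNRJ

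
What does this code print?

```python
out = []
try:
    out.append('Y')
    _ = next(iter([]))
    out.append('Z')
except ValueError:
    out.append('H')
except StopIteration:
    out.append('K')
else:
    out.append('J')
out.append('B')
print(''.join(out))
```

Execution trace: 'Y' (try body) → 'K' (except StopIteration) → 'B' (after the try/except). Output: YKB

Answer: YKB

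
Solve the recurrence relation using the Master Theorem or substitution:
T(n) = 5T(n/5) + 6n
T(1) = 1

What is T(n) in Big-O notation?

By Master Theorem: a=5, b=5, f(n)=6n. Since log_5(5) = 1 and f(n) = Θ(n^1), Case 2 applies. T(n) = O(n log n).

Answer: O(n log n)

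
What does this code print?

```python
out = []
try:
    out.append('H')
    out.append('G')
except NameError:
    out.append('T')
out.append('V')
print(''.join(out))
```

Execution trace: 'H' (try body) → 'G' (try body, no exception) → 'V' (after the try/except). Output: HGV

Answer: HGV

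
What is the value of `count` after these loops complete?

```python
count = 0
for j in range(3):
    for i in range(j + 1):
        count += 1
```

Triangle: 1 + 2 + ... + 3
`count` takes the values: 0 → 1 → 2 → 3 → 4 → 5 → 6

Answer: 6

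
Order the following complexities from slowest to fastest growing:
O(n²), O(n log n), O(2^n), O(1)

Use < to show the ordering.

Ordered by growth rate: O(1) < O(n log n) < O(n²) < O(2^n)

Answer: O(1) < O(n log n) < O(n²) < O(2^n)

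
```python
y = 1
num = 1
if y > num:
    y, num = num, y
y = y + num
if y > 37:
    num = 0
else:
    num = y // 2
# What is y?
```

Trace:
`y = 1` → y = 1
`num = 1` → num = 1
`if y > num: ...` → y > num is False → no variable changes
`y = y + num` → y = 2
`if y > 37: ...` → y > 37 is False, take else branch → no variable changes
So y = 2

Answer: 2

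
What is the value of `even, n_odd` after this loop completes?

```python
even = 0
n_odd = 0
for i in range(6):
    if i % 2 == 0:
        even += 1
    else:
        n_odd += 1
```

Count evens and odds in range(6)
`even, n_odd` takes the values: (0, 0) → (1, 0) → (1, 1) → (2, 1) → (2, 2) → (3, 2) → (3, 3)

Answer: 3, 3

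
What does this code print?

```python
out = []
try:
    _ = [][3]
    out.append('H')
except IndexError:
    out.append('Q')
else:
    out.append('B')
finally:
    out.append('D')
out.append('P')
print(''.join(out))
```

Execution trace: 'Q' (except IndexError) → 'D' (finally) → 'P' (after the try/except). Output: QDP

Answer: QDP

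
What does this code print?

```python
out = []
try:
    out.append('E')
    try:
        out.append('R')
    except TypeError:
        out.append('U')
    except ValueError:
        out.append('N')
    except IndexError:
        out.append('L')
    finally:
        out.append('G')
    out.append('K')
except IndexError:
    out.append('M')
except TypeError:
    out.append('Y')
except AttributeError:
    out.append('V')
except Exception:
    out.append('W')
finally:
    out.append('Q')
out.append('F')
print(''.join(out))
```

Execution trace: 'E' (try body) → 'R' (inner try body, no exception) → 'G' (inner finally) → 'K' (try body, no exception) → 'Q' (finally) → 'F' (after the try/except). Output: ERGKQF

Answer: ERGKQF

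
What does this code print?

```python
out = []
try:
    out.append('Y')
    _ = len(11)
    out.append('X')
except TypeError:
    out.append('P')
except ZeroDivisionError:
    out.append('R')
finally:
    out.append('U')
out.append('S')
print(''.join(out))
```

Execution trace: 'Y' (try body) → 'P' (except TypeError) → 'U' (finally) → 'S' (after the try/except). Output: YPUS

Answer: YPUS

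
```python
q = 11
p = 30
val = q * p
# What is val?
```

Trace:
`q = 11` → q = 11
`p = 30` → p = 30
`val = q * p` → val = 330
So val = 330

Answer: 330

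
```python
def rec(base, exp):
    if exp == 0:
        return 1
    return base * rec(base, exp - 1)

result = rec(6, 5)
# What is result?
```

rec(6, 5) = 6 * 6 * 6 * 6 * 6 = 7776

Answer: 7776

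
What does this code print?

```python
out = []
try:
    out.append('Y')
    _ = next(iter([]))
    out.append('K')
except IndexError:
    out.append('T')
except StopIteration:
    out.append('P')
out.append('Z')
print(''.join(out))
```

Execution trace: 'Y' (try body) → 'P' (except StopIteration) → 'Z' (after the try/except). Output: YPZ

Answer: YPZ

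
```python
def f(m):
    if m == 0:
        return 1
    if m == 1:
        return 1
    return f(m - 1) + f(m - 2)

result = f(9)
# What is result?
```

Build up from base cases: f(0)=1, f(1)=1, f(2)=2, f(3)=3, f(4)=5, f(5)=8, f(6)=13, ..., f(9)=55

Answer: 55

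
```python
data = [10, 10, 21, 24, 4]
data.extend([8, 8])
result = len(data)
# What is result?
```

Trace:
`data = [10, 10, 21, 24, 4]` → data = [10, 10, 21, 24, 4]
`data.extend([8, 8])` → data = [10, 10, 21, 24, 4, 8, 8]
`result = len(data)` → result = 7
So result = 7

Answer: 7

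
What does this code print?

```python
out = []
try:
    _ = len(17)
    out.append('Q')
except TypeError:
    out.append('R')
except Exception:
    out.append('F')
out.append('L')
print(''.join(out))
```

Execution trace: 'R' (except TypeError) → 'L' (after the try/except). Output: RL

Answer: RL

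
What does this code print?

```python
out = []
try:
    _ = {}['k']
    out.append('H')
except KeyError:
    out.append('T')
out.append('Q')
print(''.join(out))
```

Execution trace: 'T' (except KeyError) → 'Q' (after the try/except). Output: TQ

Answer: TQ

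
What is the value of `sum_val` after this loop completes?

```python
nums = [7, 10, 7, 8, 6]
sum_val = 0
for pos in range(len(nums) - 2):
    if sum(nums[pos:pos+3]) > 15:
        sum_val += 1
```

Count windows with sum > 15
`sum_val` takes the values: 0 → 1 → 2 → 3

Answer: 3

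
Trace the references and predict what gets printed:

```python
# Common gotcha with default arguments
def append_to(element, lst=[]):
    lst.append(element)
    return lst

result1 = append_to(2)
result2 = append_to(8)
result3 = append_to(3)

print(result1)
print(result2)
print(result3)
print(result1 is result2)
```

Key concept: mutable default argument gotcha.
Step by step:
`result1 = append_to(2)` → result1 = [2]
`result2 = append_to(8)` → result1 = [2, 8] (same object as result2); result2 = [2, 8] (same object as result1)
`result3 = append_to(3)` → result1 = [2, 8, 3] (same object as result2, result3); result2 = [2, 8, 3] (same object as result1, result3); result3 = [2, 8, 3] (same object as result1, result2)
`print(result1)` → prints [2, 8, 3]
`print(result2)` → prints [2, 8, 3]
`print(result3)` → prints [2, 8, 3]
`print(result1 is result2)` → prints True

Answer:
[2, 8, 3]
[2, 8, 3]
[2, 8, 3]
True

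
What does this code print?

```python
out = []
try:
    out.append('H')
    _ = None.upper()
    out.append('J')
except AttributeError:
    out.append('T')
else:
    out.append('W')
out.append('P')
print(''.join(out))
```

Execution trace: 'H' (try body) → 'T' (except AttributeError) → 'P' (after the try/except). Output: HTP

Answer: HTP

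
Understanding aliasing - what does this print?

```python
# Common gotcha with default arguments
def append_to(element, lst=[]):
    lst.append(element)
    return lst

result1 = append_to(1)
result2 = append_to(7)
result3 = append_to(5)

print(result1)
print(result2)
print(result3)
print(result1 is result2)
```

Key concept: mutable default argument gotcha.
Step by step:
`result1 = append_to(1)` → result1 = [1]
`result2 = append_to(7)` → result1 = [1, 7] (same object as result2); result2 = [1, 7] (same object as result1)
`result3 = append_to(5)` → result1 = [1, 7, 5] (same object as result2, result3); result2 = [1, 7, 5] (same object as result1, result3); result3 = [1, 7, 5] (same object as result1, result2)
`print(result1)` → prints [1, 7, 5]
`print(result2)` → prints [1, 7, 5]
`print(result3)` → prints [1, 7, 5]
`print(result1 is result2)` → prints True

Answer:
[1, 7, 5]
[1, 7, 5]
[1, 7, 5]
True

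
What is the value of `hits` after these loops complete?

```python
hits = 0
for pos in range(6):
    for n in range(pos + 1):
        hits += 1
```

Triangle: 1 + 2 + ... + 6
`hits` takes the values: 0 → 1 → 2 → 3 → 4 → 5 → 6 → 7 → 8 → 9 → 10 → 11 → 12 → 13 → 14 → 15 → 16 → 17 → 18 → 19 → 20 → 21

Answer: 21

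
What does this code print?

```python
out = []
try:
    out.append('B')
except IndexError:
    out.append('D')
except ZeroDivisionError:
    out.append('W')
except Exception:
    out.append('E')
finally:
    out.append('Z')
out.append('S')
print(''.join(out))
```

Execution trace: 'B' (try body, no exception) → 'Z' (finally) → 'S' (after the try/except). Output: BZS

Answer: BZS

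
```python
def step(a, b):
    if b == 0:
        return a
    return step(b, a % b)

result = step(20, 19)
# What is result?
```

step(20, 19) -> step(19, 1) -> step(1, 0) -> 1

Answer: 1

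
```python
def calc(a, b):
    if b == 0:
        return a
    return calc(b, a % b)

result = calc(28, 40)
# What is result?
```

calc(28, 40) -> calc(40, 28) -> calc(28, 12) -> calc(12, 4) -> calc(4, 0) -> 4

Answer: 4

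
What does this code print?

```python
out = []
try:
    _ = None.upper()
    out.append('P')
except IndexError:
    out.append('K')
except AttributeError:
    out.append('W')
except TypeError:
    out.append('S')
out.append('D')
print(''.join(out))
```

Execution trace: 'W' (except AttributeError) → 'D' (after the try/except). Output: WD

Answer: WD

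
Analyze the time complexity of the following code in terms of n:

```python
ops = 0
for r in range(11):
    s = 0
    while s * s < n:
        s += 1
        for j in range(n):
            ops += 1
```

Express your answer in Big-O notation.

Each loop level contributes: 1 × √n × n. Multiplying the contributions gives O(n√n).

Answer: O(n√n)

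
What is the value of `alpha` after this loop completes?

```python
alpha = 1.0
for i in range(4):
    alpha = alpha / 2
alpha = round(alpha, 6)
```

Halving LR 4 times: 1 / 2^4
`alpha` takes the values: 1.0 → 0.5 → 0.25 → 0.125 → 0.0625

Answer: 0.0625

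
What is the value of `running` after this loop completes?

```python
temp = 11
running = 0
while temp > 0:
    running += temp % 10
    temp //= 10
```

Sum digits of 11
`running` takes the values: 0 → 1 → 2

Answer: 2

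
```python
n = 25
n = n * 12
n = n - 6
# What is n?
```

Trace:
`n = 25` → n = 25
`n = n * 12` → n = 300
`n = n - 6` → n = 294
So n = 294

Answer: 294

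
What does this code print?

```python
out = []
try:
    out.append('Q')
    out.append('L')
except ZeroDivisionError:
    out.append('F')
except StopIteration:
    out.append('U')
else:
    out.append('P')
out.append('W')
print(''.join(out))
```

Execution trace: 'Q' (try body) → 'L' (try body, no exception) → 'P' (else) → 'W' (after the try/except). Output: QLPW

Answer: QLPW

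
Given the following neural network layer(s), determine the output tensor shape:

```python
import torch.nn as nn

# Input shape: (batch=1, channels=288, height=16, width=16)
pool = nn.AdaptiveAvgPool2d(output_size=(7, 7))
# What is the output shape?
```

Input: (1, 288, 16, 16) -> Output: (1, 288, 7, 7)

Answer: (1, 288, 7, 7)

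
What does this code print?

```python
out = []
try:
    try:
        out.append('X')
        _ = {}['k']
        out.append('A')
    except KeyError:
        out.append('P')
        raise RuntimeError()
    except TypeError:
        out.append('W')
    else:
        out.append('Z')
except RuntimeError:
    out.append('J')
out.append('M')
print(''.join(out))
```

Execution trace: 'X' (inner try body) → 'P' (inner except KeyError) → 'J' (outer except RuntimeError) → 'M' (after the try/except). Output: XPJM

Answer: XPJM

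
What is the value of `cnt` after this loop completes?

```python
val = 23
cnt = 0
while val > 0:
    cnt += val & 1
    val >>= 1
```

Count set bits in 23 (binary: 0b10111)
`cnt` takes the values: 0 → 1 → 2 → 3 → 4

Answer: 4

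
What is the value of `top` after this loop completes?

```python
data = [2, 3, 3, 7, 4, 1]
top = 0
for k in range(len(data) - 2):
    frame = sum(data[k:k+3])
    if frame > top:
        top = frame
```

Max sum of 3-element window in [2, 3, 3, 7, 4, 1]
`top` takes the values: 0 → 8 → 13 → 14

Answer: 14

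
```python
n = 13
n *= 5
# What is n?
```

Trace:
`n = 13` → n = 13
`n *= 5` → n = 65
So n = 65

Answer: 65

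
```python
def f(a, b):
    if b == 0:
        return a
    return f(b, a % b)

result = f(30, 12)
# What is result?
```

f(30, 12) -> f(12, 6) -> f(6, 0) -> 6

Answer: 6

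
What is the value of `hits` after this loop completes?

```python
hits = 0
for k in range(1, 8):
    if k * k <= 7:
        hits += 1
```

Count numbers where k² ≤ 7
`hits` takes the values: 0 → 1 → 2

Answer: 2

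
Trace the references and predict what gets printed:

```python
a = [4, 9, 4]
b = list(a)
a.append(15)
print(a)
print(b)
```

Key concept: list() constructor creates copy.
Step by step:
`a = [4, 9, 4]` → a = [4, 9, 4]
`b = list(a)` → b = [4, 9, 4]
`a.append(15)` → a = [4, 9, 4, 15]
`print(a)` → prints [4, 9, 4, 15]
`print(b)` → prints [4, 9, 4]

Answer:
[4, 9, 4, 15]
[4, 9, 4]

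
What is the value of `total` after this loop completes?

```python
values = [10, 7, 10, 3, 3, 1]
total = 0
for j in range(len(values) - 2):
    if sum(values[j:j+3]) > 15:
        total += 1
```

Count windows with sum > 15
`total` takes the values: 0 → 1 → 2 → 3

Answer: 3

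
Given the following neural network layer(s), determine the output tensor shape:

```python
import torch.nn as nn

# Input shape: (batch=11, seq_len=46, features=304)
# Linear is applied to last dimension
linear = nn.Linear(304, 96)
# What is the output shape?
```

Input: (11, 46, 304) -> Output: (11, 46, 96)

Answer: (11, 46, 96)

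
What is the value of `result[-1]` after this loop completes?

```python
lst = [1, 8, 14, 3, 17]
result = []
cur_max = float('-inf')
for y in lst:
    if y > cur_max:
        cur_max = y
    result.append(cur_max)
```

Running max ends at 17
`result` takes the values: [] → [1] → [1, 8] → [1, 8, 14] → [1, 8, 14, 14] → [1, 8, 14, 14, 17]
So `result[-1]` = 17

Answer: 17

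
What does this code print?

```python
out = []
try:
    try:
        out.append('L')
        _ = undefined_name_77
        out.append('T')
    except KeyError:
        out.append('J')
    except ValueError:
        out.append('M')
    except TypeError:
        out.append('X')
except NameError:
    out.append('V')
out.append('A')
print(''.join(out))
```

Execution trace: 'L' (try body) → 'V' (outer except NameError) → 'A' (after the try/except). Output: LVA

Answer: LVA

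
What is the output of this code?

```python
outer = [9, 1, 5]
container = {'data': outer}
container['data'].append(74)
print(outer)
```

Key concept: dict holds reference to list.
Step by step:
`outer = [9, 1, 5]` → outer = [9, 1, 5]
`container = {'data': outer}` → container = {'data': [9, 1, 5]}
`container['data'].append(74)` → outer = [9, 1, 5, 74]; container = {'data': [9, 1, 5, 74]}
`print(outer)` → prints [9, 1, 5, 74]

Answer: [9, 1, 5, 74]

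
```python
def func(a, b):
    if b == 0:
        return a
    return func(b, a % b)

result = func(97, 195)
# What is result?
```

func(97, 195) -> func(195, 97) -> func(97, 1) -> func(1, 0) -> 1

Answer: 1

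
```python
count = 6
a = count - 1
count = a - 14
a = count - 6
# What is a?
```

Trace:
`count = 6` → count = 6
`a = count - 1` → a = 5
`count = a - 14` → count = -9
`a = count - 6` → a = -15
So a = -15

Answer: -15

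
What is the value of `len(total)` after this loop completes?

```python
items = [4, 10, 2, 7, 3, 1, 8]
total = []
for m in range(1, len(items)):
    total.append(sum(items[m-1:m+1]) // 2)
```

Number of 2-element averages
`total` takes the values: [] → [7] → [7, 6] → [7, 6, 4] → [7, 6, 4, 5] → [7, 6, 4, 5, 2] → [7, 6, 4, 5, 2, 4]
So `len(total)` = 6

Answer: 6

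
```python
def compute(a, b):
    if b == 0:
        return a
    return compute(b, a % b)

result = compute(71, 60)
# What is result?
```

compute(71, 60) -> compute(60, 11) -> compute(11, 5) -> compute(5, 1) -> compute(1, 0) -> 1

Answer: 1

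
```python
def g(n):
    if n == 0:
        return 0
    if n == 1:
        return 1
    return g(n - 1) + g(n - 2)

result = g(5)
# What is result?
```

Build up from base cases: g(0)=0, g(1)=1, g(2)=1, g(3)=2, g(4)=3, g(5)=5

Answer: 5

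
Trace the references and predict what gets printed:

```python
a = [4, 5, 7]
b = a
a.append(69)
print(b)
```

Key concept: basic list aliasing.
Step by step:
`a = [4, 5, 7]` → a = [4, 5, 7]
`b = a` → b = [4, 5, 7] (same object as a)
`a.append(69)` → a = [4, 5, 7, 69] (same object as b); b = [4, 5, 7, 69] (same object as a)
`print(b)` → prints [4, 5, 7, 69]

Answer: [4, 5, 7, 69]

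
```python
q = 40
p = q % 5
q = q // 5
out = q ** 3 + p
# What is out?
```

Trace:
`q = 40` → q = 40
`p = q % 5` → p = 0
`q = q // 5` → q = 8
`out = q ** 3 + p` → out = 512
So out = 512

Answer: 512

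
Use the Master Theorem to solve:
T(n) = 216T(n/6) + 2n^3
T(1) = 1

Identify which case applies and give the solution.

a=216, b=6, f(n)=2n^3. log_6(216) = 3. Since c=3 = 3, Case 2 applies: T(n) = Θ(n^log_b(a) · log n) = O(n^3 log n).

Answer: O(n^3 log n) - Case 2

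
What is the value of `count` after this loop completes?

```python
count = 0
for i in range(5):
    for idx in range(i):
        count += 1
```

Triangle number: 0+1+2+...+4
`count` takes the values: 0 → 1 → 2 → 3 → 4 → 5 → 6 → 7 → 8 → 9 → 10

Answer: 10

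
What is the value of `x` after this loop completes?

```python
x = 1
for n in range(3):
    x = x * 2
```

Multiply by 2, 3 times: 1 * 2^3 = 8
`x` takes the values: 1 → 2 → 4 → 8

Answer: 8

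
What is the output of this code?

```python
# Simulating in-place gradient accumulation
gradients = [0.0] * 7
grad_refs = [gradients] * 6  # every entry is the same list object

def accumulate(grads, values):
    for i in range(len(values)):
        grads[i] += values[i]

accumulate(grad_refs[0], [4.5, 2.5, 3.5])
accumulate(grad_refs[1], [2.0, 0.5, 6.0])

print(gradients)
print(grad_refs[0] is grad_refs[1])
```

Key concept: gradient accumulation aliasing.
Step by step:
`gradients = [0.0] * 7` → gradients = [0.0, 0.0, 0.0, 0.0, 0.0, 0.0, 0.0]
`grad_refs = [gradients] * 6` → grad_refs = [[0.0, 0.0, 0.0, 0.0, 0.0, 0.0, 0.0], [0.0, 0.0, 0.0, 0.0, 0.0, 0.0, 0.0], [0.0, 0.0, 0.0, 0.0, 0.0, 0.0, 0.0], [0.0, 0.0, 0.0, 0.0, 0.0, 0.0, 0.0], [0.0, 0.0, 0.0, 0.0, 0.0, 0.0, 0.0], [0.0, 0.0, 0.0, 0.0, 0.0, 0.0, 0.0]]
`accumulate(grad_refs[0], [4.5, 2.5, 3.5])` → gradients = [4.5, 2.5, 3.5, 0.0, 0.0, 0.0, 0.0]; grad_refs = [[4.5, 2.5, 3.5, 0.0, 0.0, 0.0, 0.0], [4.5, 2.5, 3.5, 0.0, 0.0, 0.0, 0.0], [4.5, 2.5, 3.5, 0.0, 0.0, 0.0, 0.0], [4.5, 2.5, 3.5, 0.0, 0.0, 0.0, 0.0], [4.5, 2.5, 3.5, 0.0, 0.0, 0.0, 0.0], [4.5, 2.5, 3.5, 0.0, 0.0, 0.0, 0.0]]
`accumulate(grad_refs[1], [2.0, 0.5, 6.0])` → gradients = [6.5, 3.0, 9.5, 0.0, 0.0, 0.0, 0.0]; grad_refs = [[6.5, 3.0, 9.5, 0.0, 0.0, 0.0, 0.0], [6.5, 3.0, 9.5, 0.0, 0.0, 0.0, 0.0], [6.5, 3.0, 9.5, 0.0, 0.0, 0.0, 0.0], [6.5, 3.0, 9.5, 0.0, 0.0, 0.0, 0.0], [6.5, 3.0, 9.5, 0.0, 0.0, 0.0, 0.0], [6.5, 3.0, 9.5, 0.0, 0.0, 0.0, 0.0]]
`print(gradients)` → prints [6.5, 3.0, 9.5, 0.0, 0.0, 0.0, 0.0]
`print(grad_refs[0] is grad_refs[1])` → prints True

Answer:
[6.5, 3.0, 9.5, 0.0, 0.0, 0.0, 0.0]
True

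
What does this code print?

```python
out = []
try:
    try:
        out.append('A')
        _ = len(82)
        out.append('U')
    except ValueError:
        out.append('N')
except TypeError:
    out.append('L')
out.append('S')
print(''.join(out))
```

Execution trace: 'A' (try body) → 'L' (outer except TypeError) → 'S' (after the try/except). Output: ALS

Answer: ALS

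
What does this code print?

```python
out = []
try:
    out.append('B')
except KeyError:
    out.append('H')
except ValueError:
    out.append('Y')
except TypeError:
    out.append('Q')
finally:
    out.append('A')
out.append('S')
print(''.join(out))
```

Execution trace: 'B' (try body, no exception) → 'A' (finally) → 'S' (after the try/except). Output: BAS

Answer: BAS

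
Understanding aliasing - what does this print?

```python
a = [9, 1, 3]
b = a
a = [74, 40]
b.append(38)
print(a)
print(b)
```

Key concept: rebinding vs mutation: a is rebound to a new list, b still points at the original.
Step by step:
`a = [9, 1, 3]` → a = [9, 1, 3]
`b = a` → b = [9, 1, 3] (same object as a)
`a = [74, 40]` → a = [74, 40]
`b.append(38)` → b = [9, 1, 3, 38]
`print(a)` → prints [74, 40]
`print(b)` → prints [9, 1, 3, 38]

Answer:
[74, 40]
[9, 1, 3, 38]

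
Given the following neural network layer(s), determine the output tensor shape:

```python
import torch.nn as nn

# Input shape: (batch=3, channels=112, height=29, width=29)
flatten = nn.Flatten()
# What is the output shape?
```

Input: (3, 112, 29, 29) -> Output: (3, 94192)

Answer: (3, 94192)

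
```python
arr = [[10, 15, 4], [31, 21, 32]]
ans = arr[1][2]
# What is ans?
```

Trace:
`arr = [[10, 15, 4], [31, 21, 32]]` → arr = [[10, 15, 4], [31, 21, 32]]
`ans = arr[1][2]` → ans = 32
So ans = 32

Answer: 32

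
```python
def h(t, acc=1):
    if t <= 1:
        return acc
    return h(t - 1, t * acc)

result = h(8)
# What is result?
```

Accumulator trace (n, acc): (8, 1) -> (7, 8) -> (6, 56) -> (5, 336) -> (4, 1680) -> (3, 6720) -> (2, 20160) -> (1, 40320) -> return 40320

Answer: 40320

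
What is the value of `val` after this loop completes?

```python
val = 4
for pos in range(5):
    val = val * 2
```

Multiply by 2, 5 times: 4 * 2^5 = 128
`val` takes the values: 4 → 8 → 16 → 32 → 64 → 128

Answer: 128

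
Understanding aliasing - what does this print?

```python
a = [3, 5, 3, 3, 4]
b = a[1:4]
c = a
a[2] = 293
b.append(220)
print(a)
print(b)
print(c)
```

Key concept: slice vs alias.
Step by step:
`a = [3, 5, 3, 3, 4]` → a = [3, 5, 3, 3, 4]
`b = a[1:4]` → b = [5, 3, 3]
`c = a` → c = [3, 5, 3, 3, 4] (same object as a)
`a[2] = 293` → a = [3, 5, 293, 3, 4] (same object as c); c = [3, 5, 293, 3, 4] (same object as a)
`b.append(220)` → b = [5, 3, 3, 220]
`print(a)` → prints [3, 5, 293, 3, 4]
`print(b)` → prints [5, 3, 3, 220]
`print(c)` → prints [3, 5, 293, 3, 4]

Answer:
[3, 5, 293, 3, 4]
[5, 3, 3, 220]
[3, 5, 293, 3, 4]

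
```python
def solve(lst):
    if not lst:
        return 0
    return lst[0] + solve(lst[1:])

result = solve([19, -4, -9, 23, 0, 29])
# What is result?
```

19 + (-4) + (-9) + 23 + 0 + 29 + 0 = 58

Answer: 58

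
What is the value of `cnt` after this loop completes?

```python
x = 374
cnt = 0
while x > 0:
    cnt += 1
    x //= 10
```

Count digits by repeated division by 10
`cnt` takes the values: 0 → 1 → 2 → 3

Answer: 3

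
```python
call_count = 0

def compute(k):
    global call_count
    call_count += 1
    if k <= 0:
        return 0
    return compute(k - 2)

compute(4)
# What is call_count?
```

Linear recursion stepping by 2: 3 calls from k=4 down to ≤0.

Answer: 3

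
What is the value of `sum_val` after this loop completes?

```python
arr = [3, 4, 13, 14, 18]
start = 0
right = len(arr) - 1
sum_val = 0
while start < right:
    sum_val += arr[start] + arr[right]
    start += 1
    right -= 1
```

Sum of pairs from ends
`sum_val` takes the values: 0 → 21 → 39

Answer: 39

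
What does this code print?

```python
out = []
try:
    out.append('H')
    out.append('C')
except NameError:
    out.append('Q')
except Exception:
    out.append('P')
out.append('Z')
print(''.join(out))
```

Execution trace: 'H' (try body) → 'C' (try body, no exception) → 'Z' (after the try/except). Output: HCZ

Answer: HCZ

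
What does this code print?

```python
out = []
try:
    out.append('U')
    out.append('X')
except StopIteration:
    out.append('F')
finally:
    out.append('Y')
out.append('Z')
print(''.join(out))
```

Execution trace: 'U' (try body) → 'X' (try body, no exception) → 'Y' (finally) → 'Z' (after the try/except). Output: UXYZ

Answer: UXYZ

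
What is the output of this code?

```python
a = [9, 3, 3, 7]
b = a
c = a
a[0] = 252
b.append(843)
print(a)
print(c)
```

Key concept: multiple aliases.
Step by step:
`a = [9, 3, 3, 7]` → a = [9, 3, 3, 7]
`b = a` → b = [9, 3, 3, 7] (same object as a)
`c = a` → c = [9, 3, 3, 7] (same object as a, b)
`a[0] = 252` → a = [252, 3, 3, 7] (same object as b, c); b = [252, 3, 3, 7] (same object as a, c); c = [252, 3, 3, 7] (same object as a, b)
`b.append(843)` → a = [252, 3, 3, 7, 843] (same object as b, c); b = [252, 3, 3, 7, 843] (same object as a, c); c = [252, 3, 3, 7, 843] (same object as a, b)
`print(a)` → prints [252, 3, 3, 7, 843]
`print(c)` → prints [252, 3, 3, 7, 843]

Answer:
[252, 3, 3, 7, 843]
[252, 3, 3, 7, 843]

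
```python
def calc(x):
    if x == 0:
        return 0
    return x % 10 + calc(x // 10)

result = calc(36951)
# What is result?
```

Sum of digits of 36951: 1 + 5 + 9 + 6 + 3 = 24

Answer: 24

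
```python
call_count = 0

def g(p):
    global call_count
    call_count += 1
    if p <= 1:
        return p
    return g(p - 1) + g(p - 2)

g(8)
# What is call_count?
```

Calls(p) = 1 + Calls(p-1) + Calls(p-2); Calls(0)=Calls(1)=1. For p=8 this gives 67.

Answer: 67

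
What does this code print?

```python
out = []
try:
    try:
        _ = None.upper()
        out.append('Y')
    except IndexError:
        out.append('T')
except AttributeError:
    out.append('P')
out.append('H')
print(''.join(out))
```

Execution trace: 'P' (outer except AttributeError) → 'H' (after the try/except). Output: PH

Answer: PH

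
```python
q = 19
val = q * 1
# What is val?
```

Trace:
`q = 19` → q = 19
`val = q * 1` → val = 19
So val = 19

Answer: 19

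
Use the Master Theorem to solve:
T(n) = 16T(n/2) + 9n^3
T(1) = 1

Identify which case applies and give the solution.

a=16, b=2, f(n)=9n^3. log_2(16) = 4. Since c=3 < 4, Case 1 applies: T(n) = Θ(n^log_b(a)) = O(n^4).

Answer: O(n^4) - Case 1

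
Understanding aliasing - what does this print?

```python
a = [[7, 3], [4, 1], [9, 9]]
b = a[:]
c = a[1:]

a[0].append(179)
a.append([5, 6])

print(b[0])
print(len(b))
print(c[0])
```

Key concept: slice with nested mutation.
Step by step:
`a = [[7, 3], [4, 1], [9, 9]]` → a = [[7, 3], [4, 1], [9, 9]]
`b = a[:]` → b = [[7, 3], [4, 1], [9, 9]]
`c = a[1:]` → c = [[4, 1], [9, 9]]
`a[0].append(179)` → a = [[7, 3, 179], [4, 1], [9, 9]]; b = [[7, 3, 179], [4, 1], [9, 9]]
`a.append([5, 6])` → a = [[7, 3, 179], [4, 1], [9, 9], [5, 6]]
`print(b[0])` → prints [7, 3, 179]
`print(len(b))` → prints 3
`print(c[0])` → prints [4, 1]

Answer:
[7, 3, 179]
3
[4, 1]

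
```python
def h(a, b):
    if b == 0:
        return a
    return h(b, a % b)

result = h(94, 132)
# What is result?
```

h(94, 132) -> h(132, 94) -> h(94, 38) -> h(38, 18) -> h(18, 2) -> h(2, 0) -> 2

Answer: 2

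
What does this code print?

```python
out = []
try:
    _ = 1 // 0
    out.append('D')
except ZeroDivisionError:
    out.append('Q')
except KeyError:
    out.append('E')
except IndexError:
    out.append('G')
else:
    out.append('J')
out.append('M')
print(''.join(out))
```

Execution trace: 'Q' (except ZeroDivisionError) → 'M' (after the try/except). Output: QM

Answer: QM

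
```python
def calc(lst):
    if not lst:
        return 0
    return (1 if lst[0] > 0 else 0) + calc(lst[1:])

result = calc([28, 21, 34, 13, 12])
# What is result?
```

Count of positive elements in [28, 21, 34, 13, 12] = 5

Answer: 5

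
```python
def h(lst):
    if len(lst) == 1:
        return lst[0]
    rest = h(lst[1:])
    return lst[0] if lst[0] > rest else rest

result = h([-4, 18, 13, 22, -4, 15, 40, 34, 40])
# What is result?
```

Recursive max over [-4, 18, 13, 22, -4, 15, 40, 34, 40] = 40

Answer: 40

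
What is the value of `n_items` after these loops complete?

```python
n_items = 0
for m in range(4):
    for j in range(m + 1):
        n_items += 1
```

Triangle: 1 + 2 + ... + 4
`n_items` takes the values: 0 → 1 → 2 → 3 → 4 → 5 → 6 → 7 → 8 → 9 → 10

Answer: 10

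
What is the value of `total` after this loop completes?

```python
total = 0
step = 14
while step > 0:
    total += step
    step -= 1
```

Sum 14 down to 1
`total` takes the values: 0 → 14 → 27 → 39 → 50 → 60 → 69 → 77 → 84 → 90 → 95 → 99 → 102 → 104 → 105

Answer: 105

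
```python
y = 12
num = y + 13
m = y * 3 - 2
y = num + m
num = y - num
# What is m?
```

Trace:
`y = 12` → y = 12
`num = y + 13` → num = 25
`m = y * 3 - 2` → m = 34
`y = num + m` → y = 59
`num = y - num` → num = 34
So m = 34

Answer: 34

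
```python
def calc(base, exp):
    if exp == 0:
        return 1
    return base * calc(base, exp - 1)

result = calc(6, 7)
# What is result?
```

calc(6, 7) = 6 * 6 * 6 * 6 * 6 * 6 * 6 = 279936

Answer: 279936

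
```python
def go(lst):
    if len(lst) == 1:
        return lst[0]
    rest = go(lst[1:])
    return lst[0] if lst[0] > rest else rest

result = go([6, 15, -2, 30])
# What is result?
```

Recursive max over [6, 15, -2, 30] = 30

Answer: 30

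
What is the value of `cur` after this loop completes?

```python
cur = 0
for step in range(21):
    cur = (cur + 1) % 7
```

Increment mod 7, 21 times = 0
`cur` takes the values: 0 → 1 → 2 → 3 → 4 → 5 → 6 → 0 → 1 → 2 → 3 → 4 → 5 → 6 → 0 → 1 → 2 → 3 → 4 → 5 → 6 → 0

Answer: 0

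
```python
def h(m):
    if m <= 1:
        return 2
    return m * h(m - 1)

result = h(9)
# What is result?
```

h(9) = 9 * 8 * 7 * 6 * 5 * 4 * 3 * 2 * 2 = 725760

Answer: 725760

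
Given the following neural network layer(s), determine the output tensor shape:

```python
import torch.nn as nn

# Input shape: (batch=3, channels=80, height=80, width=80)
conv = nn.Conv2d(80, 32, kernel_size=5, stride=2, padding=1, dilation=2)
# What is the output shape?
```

Input: (3, 80, 80, 80) -> Output: (3, 32, 37, 37)

Answer: (3, 32, 37, 37)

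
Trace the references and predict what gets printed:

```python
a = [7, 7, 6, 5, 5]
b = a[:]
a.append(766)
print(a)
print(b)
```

Key concept: slice [:] creates copy.
Step by step:
`a = [7, 7, 6, 5, 5]` → a = [7, 7, 6, 5, 5]
`b = a[:]` → b = [7, 7, 6, 5, 5]
`a.append(766)` → a = [7, 7, 6, 5, 5, 766]
`print(a)` → prints [7, 7, 6, 5, 5, 766]
`print(b)` → prints [7, 7, 6, 5, 5]

Answer:
[7, 7, 6, 5, 5, 766]
[7, 7, 6, 5, 5]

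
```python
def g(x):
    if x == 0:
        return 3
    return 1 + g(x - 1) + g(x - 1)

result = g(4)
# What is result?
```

g(x) = 1 + 2·g(x-1), g(0)=3. Closed form: (3+1)·2^4 - 1 = 63.

Answer: 63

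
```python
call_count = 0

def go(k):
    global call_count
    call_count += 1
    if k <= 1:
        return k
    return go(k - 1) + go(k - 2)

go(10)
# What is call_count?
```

Calls(k) = 1 + Calls(k-1) + Calls(k-2); Calls(0)=Calls(1)=1. For k=10 this gives 177.

Answer: 177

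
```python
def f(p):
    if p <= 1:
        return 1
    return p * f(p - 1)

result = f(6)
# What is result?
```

f(6) = 6 * 5 * 4 * 3 * 2 * 1 = 720

Answer: 720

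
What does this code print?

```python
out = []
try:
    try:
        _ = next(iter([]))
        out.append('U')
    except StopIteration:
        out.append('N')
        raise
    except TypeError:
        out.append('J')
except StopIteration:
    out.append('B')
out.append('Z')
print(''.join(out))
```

Execution trace: 'N' (inner except StopIteration) → 'B' (outer except StopIteration) → 'Z' (after the try/except). Output: NBZ

Answer: NBZ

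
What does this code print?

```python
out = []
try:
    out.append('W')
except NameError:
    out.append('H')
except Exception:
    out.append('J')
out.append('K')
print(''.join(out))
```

Execution trace: 'W' (try body, no exception) → 'K' (after the try/except). Output: WK

Answer: WK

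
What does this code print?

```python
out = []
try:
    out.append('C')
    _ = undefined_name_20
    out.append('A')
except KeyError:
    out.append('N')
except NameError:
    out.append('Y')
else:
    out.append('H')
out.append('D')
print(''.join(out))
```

Execution trace: 'C' (try body) → 'Y' (except NameError) → 'D' (after the try/except). Output: CYD

Answer: CYD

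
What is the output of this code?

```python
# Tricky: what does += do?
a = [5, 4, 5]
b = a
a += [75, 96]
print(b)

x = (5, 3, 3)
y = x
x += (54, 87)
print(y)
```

Key concept: += behavior differs for mutable vs immutable.
Step by step:
`a = [5, 4, 5]` → a = [5, 4, 5]
`b = a` → b = [5, 4, 5] (same object as a)
`a += [75, 96]` → a = [5, 4, 5, 75, 96] (same object as b); b = [5, 4, 5, 75, 96] (same object as a)
`print(b)` → prints [5, 4, 5, 75, 96]
`x = (5, 3, 3)` → x = (5, 3, 3)
`y = x` → y = (5, 3, 3)
`x += (54, 87)` → x = (5, 3, 3, 54, 87)
`print(y)` → prints (5, 3, 3)

Answer:
[5, 4, 5, 75, 96]
(5, 3, 3)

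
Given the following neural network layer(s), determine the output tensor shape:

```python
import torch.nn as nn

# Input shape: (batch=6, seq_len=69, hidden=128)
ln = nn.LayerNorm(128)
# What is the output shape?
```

Input: (6, 69, 128) -> Output: (6, 69, 128)

Answer: (6, 69, 128)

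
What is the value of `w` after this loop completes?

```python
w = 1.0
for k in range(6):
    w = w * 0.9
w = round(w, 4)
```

Exponential decay: 1.0 * 0.9^6
`w` takes the values: 1.0 → 0.9 → 0.81 → 0.729 → 0.6561 → 0.59049 → 0.531441 → 0.5314

Answer: 0.5314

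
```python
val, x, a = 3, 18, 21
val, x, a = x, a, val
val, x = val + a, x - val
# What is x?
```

Trace:
`val, x, a = 3, 18, 21` → val = 3; x = 18; a = 21
`val, x, a = x, a, val` → val = 18; x = 21; a = 3
`val, x = val + a, x - val` → val = 21; x = 3
So x = 3

Answer: 3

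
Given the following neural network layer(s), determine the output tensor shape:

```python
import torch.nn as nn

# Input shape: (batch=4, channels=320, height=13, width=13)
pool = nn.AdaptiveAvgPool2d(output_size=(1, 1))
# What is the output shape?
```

Input: (4, 320, 13, 13) -> Output: (4, 320, 1, 1)

Answer: (4, 320, 1, 1)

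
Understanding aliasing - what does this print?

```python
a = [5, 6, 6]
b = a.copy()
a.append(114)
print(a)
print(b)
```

Key concept: list.copy() creates independent copy.
Step by step:
`a = [5, 6, 6]` → a = [5, 6, 6]
`b = a.copy()` → b = [5, 6, 6]
`a.append(114)` → a = [5, 6, 6, 114]
`print(a)` → prints [5, 6, 6, 114]
`print(b)` → prints [5, 6, 6]

Answer:
[5, 6, 6, 114]
[5, 6, 6]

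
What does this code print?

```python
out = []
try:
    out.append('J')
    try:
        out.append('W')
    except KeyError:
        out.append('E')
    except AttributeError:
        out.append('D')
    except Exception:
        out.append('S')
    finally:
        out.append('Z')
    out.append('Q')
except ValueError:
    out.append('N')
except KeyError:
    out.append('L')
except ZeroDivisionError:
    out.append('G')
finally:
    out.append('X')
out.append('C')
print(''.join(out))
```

Execution trace: 'J' (try body) → 'W' (inner try body, no exception) → 'Z' (inner finally) → 'Q' (try body, no exception) → 'X' (finally) → 'C' (after the try/except). Output: JWZQXC

Answer: JWZQXC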